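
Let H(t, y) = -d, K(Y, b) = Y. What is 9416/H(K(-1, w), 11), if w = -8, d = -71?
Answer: 9416/71 ≈ 132.62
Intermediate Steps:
H(t, y) = 71 (H(t, y) = -1*(-71) = 71)
9416/H(K(-1, w), 11) = 9416/71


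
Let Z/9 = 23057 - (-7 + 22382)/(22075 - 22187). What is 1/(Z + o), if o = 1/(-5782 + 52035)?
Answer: 5180336/1084301262355 ≈ 4.7776e-6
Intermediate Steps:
o = 1/46253 ≈ 2.1620e-5
Z = 23442831/112 (Z = 9*(23057 - (-7 + 22382)/(22075 - 22187)) = 9*(23057 - 22375/(-112)) = 9*(23057 - 22375*(-1)/112) = 9*(23057 - 1*(-22375/112)) = 9*(23057 + 22375/112) = 9*(2604759/112) = 23442831/112 ≈ 2.0931e+5)
1/(Z + o) = 1/(23442831/112 + 1/46253) = 1/(1084301262355/5180336) = 5180336/1084301262355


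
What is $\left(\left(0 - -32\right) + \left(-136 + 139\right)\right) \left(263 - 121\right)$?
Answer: $4970$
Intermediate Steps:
$\left(\left(0 - -32\right) + \left(-136 + 139\right)\right) \left(263 - 121\right) = \left(\left(0 + 32\right) + 3\right) 142 = \left(32 + 3\right) 142 = 35 \cdot 142 = 4970$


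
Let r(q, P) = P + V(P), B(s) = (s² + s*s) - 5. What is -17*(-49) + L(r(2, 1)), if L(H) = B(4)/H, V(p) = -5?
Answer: 3305/4 ≈ 826.25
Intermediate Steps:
B(s) = -5 + 2*s² (B(s) = (s² + s²) - 5 = 2*s² - 5 = -5 + 2*s²)
r(q, P) = -5 + P (r(q, P) = P - 5 = -5 + P)
L(H) = 27/H (L(H) = (-5 + 2*4²)/H = (-5 + 2*16)/H = (-5 + 32)/H = 27/H)
-17*(-49) + L(r(2, 1)) = -17*(-49) + 27/(-5 + 1) = 833 + 27/(-4) = 833 + 27*(-¼) = 833 - 27/4 = 3305/4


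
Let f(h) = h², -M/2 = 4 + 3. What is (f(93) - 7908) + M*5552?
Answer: -76987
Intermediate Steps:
M = -14 (M = -2*(4 + 3) = -2*7 = -14)
(f(93) - 7908) + M*5552 = (93² - 7908) - 14*5552 = (8649 - 7908) - 77728 = 741 - 77728 = -76987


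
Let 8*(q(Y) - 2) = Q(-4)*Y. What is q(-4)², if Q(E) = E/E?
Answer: 9/4 ≈ 2.2500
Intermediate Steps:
Q(E) = 1
q(Y) = 2 + Y/8 (q(Y) = 2 + (1*Y)/8 = 2 + Y/8)
q(-4)² = (2 + (⅛)*(-4))² = (2 - ½)² = (3/2)² = 9/4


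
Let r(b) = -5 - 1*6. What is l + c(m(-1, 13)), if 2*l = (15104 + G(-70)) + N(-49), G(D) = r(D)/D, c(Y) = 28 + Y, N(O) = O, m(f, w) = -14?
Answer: 1055821/140 ≈ 7541.6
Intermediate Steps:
r(b) = -11 (r(b) = -5 - 6 = -11)
G(D) = -11/D
l = 1053861/140 (l = ((15104 - 11/(-70)) - 49)/2 = ((15104 - 11*(-1/70)) - 49)/2 = ((15104 + 11/70) - 49)/2 = (1057291/70 - 49)/2 = (½)*(1053861/70) = 1053861/140 ≈ 7527.6)
l + c(m(-1, 13)) = 1053861/140 + (28 - 14) = 1053861/140 + 14 = 1055821/140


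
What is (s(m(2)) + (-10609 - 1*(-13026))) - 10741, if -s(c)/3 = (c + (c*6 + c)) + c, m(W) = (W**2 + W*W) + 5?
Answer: -8675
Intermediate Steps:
m(W) = 5 + 2*W**2 (m(W) = (W**2 + W**2) + 5 = 2*W**2 + 5 = 5 + 2*W**2)
s(c) = -27*c (s(c) = -3*((c + (c*6 + c)) + c) = -3*((c + (6*c + c)) + c) = -3*((c + 7*c) + c) = -3*(8*c + c) = -27*c)
(s(m(2)) + (-10609 - 1*(-13026))) - 10741 = (-27*(5 + 2*2**2) + (-10609 - 1*(-13026))) - 10741 = (-27*(5 + 2*4) + (-10609 + 13026)) - 10741 = (-27*(5 + 8) + 2417) - 10741 = (-27*13 + 2417) - 10741 = (-351 + 2417) - 10741 = 2066 - 10741 = -8675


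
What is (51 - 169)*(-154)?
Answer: 18172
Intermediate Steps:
(51 - 169)*(-154) = -118*(-154) = 18172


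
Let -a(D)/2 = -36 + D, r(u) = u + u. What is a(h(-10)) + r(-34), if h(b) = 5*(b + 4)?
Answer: 64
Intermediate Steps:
h(b) = 20 + 5*b (h(b) = 5*(4 + b) = 20 + 5*b)
r(u) = 2*u
a(D) = 72 - 2*D (a(D) = -2*(-36 + D) = 72 - 2*D)
a(h(-10)) + r(-34) = (72 - 2*(20 + 5*(-10))) + 2*(-34) = (72 - 2*(20 - 50)) - 68 = (72 - 2*(-30)) - 68 = (72 + 60) - 68 = 132 - 68 = 64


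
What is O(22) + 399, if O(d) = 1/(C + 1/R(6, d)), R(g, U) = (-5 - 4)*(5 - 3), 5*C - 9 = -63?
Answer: 389733/977 ≈ 398.91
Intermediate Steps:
C = -54/5 (C = 9/5 + (⅕)*(-63) = 9/5 - 63/5 = -54/5 ≈ -10.800)
R(g, U) = -18 (R(g, U) = -9*2 = -18)
O(d) = -90/977 (O(d) = 1/(-54/5 + 1/(-18)) = 1/(-54/5 - 1/18) = 1/(-977/90) = -90/977)
O(22) + 399 = -90/977 + 399 = 389733/977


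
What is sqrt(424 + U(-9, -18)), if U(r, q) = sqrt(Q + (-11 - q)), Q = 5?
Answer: sqrt(424 + 2*sqrt(3)) ≈ 20.675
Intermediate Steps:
U(r, q) = sqrt(-6 - q) (U(r, q) = sqrt(5 + (-11 - q)) = sqrt(-6 - q))
sqrt(424 + U(-9, -18)) = sqrt(424 + sqrt(-6 - 1*(-18))) = sqrt(424 + sqrt(-6 + 18)) = sqrt(424 + sqrt(12)) = sqrt(424 + 2*sqrt(3))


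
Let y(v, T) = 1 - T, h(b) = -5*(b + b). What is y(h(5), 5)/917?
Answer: -4/917 ≈ -0.0043620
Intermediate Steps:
h(b) = -10*b
y(h(5), 5)/917 = (1 - 1*5)/917 = (1 - 5)*(1/917) = -4*1/917 = -4/917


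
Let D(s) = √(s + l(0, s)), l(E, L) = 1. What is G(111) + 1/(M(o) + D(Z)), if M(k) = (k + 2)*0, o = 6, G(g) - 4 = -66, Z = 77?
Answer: -62 + √78/78 ≈ -61.887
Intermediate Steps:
G(g) = -62 (G(g) = 4 - 66 = -62)
D(s) = √(1 + s) (D(s) = √(s + 1) = √(1 + s))
M(k) = 0 (M(k) = (2 + k)*0 = 0)
G(111) + 1/(M(o) + D(Z)) = -62 + 1/(0 + √(1 + 77)) = -62 + 1/(0 + √78) = -62 + 1/(√78) = -62 + √78/78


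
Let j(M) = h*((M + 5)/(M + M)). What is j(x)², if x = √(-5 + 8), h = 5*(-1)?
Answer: 175/3 + 125*√3/6 ≈ 94.418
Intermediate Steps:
h = -5
x = √3 ≈ 1.7320
j(M) = -5*(5 + M)/(2*M) (j(M) = -5*(M + 5)/(M + M) = -5*(5 + M)/(2*M))
j(x)² = (5*(-5 - √3)/(2*(√3)))² = (5*(√3/3)*(-5 - √3)/2)² = (5*√3*(-5 - √3)/6)² = 25*(-5 - √3)²/12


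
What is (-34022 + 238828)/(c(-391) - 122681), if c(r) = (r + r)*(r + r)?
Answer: 204806/488843 ≈ 0.41896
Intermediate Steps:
c(r) = 4*r² (c(r) = (2*r)*(2*r) = 4*r²)
(-34022 + 238828)/(c(-391) - 122681) = (-34022 + 238828)/(4*(-391)² - 122681) = 204806/(4*152881 - 122681) = 204806/(611524 - 122681) = 204806/488843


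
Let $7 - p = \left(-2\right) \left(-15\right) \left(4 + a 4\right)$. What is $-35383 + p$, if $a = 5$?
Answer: $-36096$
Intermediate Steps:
$p = -713$ ($p = 7 - \left(-2\right) \left(-15\right) \left(4 + 5 \cdot 4\right) = 7 - 30 \left(4 + 20\right) = 7 - 30 \cdot 24 = 7 - 720 = -713$)
$-35383 + p = -35383 - 713 = -36096$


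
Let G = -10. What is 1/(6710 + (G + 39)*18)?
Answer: 1/7232 ≈ 0.00013827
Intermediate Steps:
1/(6710 + (G + 39)*18) = 1/(6710 + (-10 + 39)*18) = 1/(6710 + 29*18) = 1/(6710 + 522) = 1/7232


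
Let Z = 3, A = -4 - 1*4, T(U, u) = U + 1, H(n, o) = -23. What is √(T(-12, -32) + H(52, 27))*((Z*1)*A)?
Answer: -24*I*√34 ≈ -139.94*I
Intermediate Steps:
T(U, u) = 1 + U
A = -8 (A = -4 - 4 = -8)
√(T(-12, -32) + H(52, 27))*((Z*1)*A) = √((1 - 12) - 23)*((3*1)*(-8)) = √(-11 - 23)*(3*(-8)) = √(-34)*(-24) = (I*√34)*(-24) = -24*I*√34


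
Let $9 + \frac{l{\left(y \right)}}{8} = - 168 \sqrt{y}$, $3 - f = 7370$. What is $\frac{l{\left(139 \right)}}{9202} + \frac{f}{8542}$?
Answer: $- \frac{34203079}{39301742} - \frac{672 \sqrt{139}}{4601} \approx -2.5922$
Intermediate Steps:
$f = -7367$ ($f = 3 - 7370 = -7367$)
$l{\left(y \right)} = -72 - 1344 \sqrt{y}$ ($l{\left(y \right)} = -72 + 8 \left(- 168 \sqrt{y}\right) = -72 - 1344 \sqrt{y}$)
$\frac{l{\left(139 \right)}}{9202} + \frac{f}{8542} = \frac{-72 - 1344 \sqrt{139}}{9202} - \frac{7367}{8542} = \left(-72 - 1344 \sqrt{139}\right) \frac{1}{9202} - \frac{7367}{8542} = \left(- \frac{36}{4601} - \frac{672 \sqrt{139}}{4601}\right) - \frac{7367}{8542} = - \frac{34203079}{39301742} - \frac{672 \sqrt{139}}{4601}$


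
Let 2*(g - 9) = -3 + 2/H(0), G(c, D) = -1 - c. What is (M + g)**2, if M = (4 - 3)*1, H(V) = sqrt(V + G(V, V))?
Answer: 285/4 - 17*I ≈ 71.25 - 17.0*I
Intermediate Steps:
H(V) = I (H(V) = sqrt(V + (-1 - V)) = sqrt(-1) = I)
g = 15/2 - I (g = 9 + (-3 + 2/I)/2 = 9 + (-3 + 2*(-I))/2 = 9 + (-3 - 2*I)/2 = 9 + (-3/2 - I) = 15/2 - I ≈ 7.5 - 1.0*I)
M = 1 (M = 1*1 = 1)
(M + g)**2 = (1 + (15/2 - I))**2 = (17/2 - I)**2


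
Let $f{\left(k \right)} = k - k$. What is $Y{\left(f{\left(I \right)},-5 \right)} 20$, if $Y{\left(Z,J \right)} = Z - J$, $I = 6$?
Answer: $100$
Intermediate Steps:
$f{\left(k \right)} = 0$
$Y{\left(f{\left(I \right)},-5 \right)} 20 = \left(0 - -5\right) 20 = \left(0 + 5\right) 20 = 5 \cdot 20 = 100$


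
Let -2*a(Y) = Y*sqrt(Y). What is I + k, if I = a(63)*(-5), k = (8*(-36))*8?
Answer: -2304 + 945*sqrt(7)/2 ≈ -1053.9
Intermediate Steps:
a(Y) = -Y**(3/2)/2 (a(Y) = -Y*sqrt(Y)/2 = -Y**(3/2)/2)
k = -2304 (k = -288*8 = -2304)
I = 945*sqrt(7)/2 (I = -189*sqrt(7)/2*(-5) = 945*sqrt(7)/2 ≈ 1250.1)
I + k = 945*sqrt(7)/2 - 2304 = -2304 + 945*sqrt(7)/2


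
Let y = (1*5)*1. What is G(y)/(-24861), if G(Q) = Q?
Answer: -5/24861 ≈ -0.00020112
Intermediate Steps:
y = 5 (y = 5*1 = 5)
G(y)/(-24861) = 5/(-24861) = 5*(-1/24861) = -5/24861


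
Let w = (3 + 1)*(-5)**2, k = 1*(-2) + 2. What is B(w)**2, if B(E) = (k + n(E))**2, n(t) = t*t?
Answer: 10000000000000000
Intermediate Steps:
n(t) = t**2
k = 0 (k = -2 + 2 = 0)
w = 100 (w = 4*25 = 100)
B(E) = E**4 (B(E) = (0 + E**2)**2 = (E**2)**2 = E**4)
B(w)**2 = (100**4)**2 = 100000000**2 = 10000000000000000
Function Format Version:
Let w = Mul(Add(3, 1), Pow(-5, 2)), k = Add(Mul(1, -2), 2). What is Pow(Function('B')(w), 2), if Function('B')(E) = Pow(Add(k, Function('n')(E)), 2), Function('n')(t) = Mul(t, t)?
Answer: 10000000000000000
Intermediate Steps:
Function('n')(t) = Pow(t, 2)
k = 0 (k = Add(-2, 2) = 0)
w = 100 (w = Mul(4, 25) = 100)
Function('B')(E) = Pow(E, 4) (Function('B')(E) = Pow(Add(0, Pow(E, 2)), 2) = Pow(Pow(E, 2), 2) = Pow(E, 4))
Pow(Function('B')(w), 2) = Pow(Pow(100, 4), 2) = Pow(100000000, 2) = 10000000000000000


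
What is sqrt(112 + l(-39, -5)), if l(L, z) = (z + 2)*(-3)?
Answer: 11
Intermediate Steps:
l(L, z) = -6 - 3*z (l(L, z) = (2 + z)*(-3) = -6 - 3*z)
sqrt(112 + l(-39, -5)) = sqrt(112 + (-6 - 3*(-5))) = sqrt(112 + (-6 + 15)) = sqrt(112 + 9) = sqrt(121) = 11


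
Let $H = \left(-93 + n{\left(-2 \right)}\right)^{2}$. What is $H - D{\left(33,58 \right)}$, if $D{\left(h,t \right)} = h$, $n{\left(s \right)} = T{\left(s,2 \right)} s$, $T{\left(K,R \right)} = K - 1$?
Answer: $7536$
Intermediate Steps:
$T{\left(K,R \right)} = -1 + K$
$n{\left(s \right)} = s \left(-1 + s\right)$ ($n{\left(s \right)} = \left(-1 + s\right) s = s \left(-1 + s\right)$)
$H = 7569$ ($H = \left(-93 - 2 \left(-1 - 2\right)\right)^{2} = \left(-93 - -6\right)^{2} = \left(-93 + 6\right)^{2} = \left(-87\right)^{2} = 7569$)
$H - D{\left(33,58 \right)} = 7569 - 33 = 7536$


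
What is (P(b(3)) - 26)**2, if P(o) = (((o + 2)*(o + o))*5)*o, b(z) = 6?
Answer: 8145316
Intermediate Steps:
P(o) = 10*o**2*(2 + o) (P(o) = (((2 + o)*(2*o))*5)*o = ((2*o*(2 + o))*5)*o = (10*o*(2 + o))*o = 10*o**2*(2 + o))
(P(b(3)) - 26)**2 = (10*6**2*(2 + 6) - 26)**2 = (10*36*8 - 26)**2 = (2880 - 26)**2 = 2854**2 = 8145316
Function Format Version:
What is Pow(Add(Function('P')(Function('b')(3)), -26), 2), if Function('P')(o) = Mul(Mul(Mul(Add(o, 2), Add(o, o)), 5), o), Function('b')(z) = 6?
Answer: 8145316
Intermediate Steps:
Function('P')(o) = Mul(10, Pow(o, 2), Add(2, o)) (Function('P')(o) = Mul(Mul(Mul(Add(2, o), Mul(2, o)), 5), o) = Mul(Mul(Mul(2, o, Add(2, o)), 5), o) = Mul(Mul(10, o, Add(2, o)), o) = Mul(10, Pow(o, 2), Add(2, o)))
Pow(Add(Function('P')(Function('b')(3)), -26), 2) = Pow(Add(Mul(10, Pow(6, 2), Add(2, 6)), -26), 2) = Pow(Add(Mul(10, 36, 8), -26), 2) = Pow(Add(2880, -26), 2) = Pow(2854, 2) = 8145316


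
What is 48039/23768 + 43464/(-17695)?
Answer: -183002247/420574760 ≈ -0.43512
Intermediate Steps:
48039/23768 + 43464/(-17695) = 48039*(1/23768) + 43464*(-1/17695) = 48039/23768 - 43464/17695 = -183002247/420574760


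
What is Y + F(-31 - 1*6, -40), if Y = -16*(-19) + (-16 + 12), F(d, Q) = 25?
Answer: 325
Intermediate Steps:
Y = 300 (Y = 304 - 4 = 300)
Y + F(-31 - 1*6, -40) = 300 + 25 = 325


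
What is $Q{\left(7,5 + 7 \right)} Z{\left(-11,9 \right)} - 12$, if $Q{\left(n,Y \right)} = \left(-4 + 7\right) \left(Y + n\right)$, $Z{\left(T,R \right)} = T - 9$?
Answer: $-1152$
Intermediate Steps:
$Z{\left(T,R \right)} = -9 + T$
$Q{\left(n,Y \right)} = 3 Y + 3 n$ ($Q{\left(n,Y \right)} = 3 \left(Y + n\right) = 3 Y + 3 n$)
$Q{\left(7,5 + 7 \right)} Z{\left(-11,9 \right)} - 12 = \left(3 \left(5 + 7\right) + 3 \cdot 7\right) \left(-9 - 11\right) - 12 = \left(3 \cdot 12 + 21\right) \left(-20\right) - 12 = \left(36 + 21\right) \left(-20\right) - 12 = 57 \left(-20\right) - 12 = -1140 - 12 = -1152$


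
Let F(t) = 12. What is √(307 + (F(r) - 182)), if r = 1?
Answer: √137 ≈ 11.705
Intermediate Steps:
√(307 + (F(r) - 182)) = √(307 + (12 - 182)) = √(307 - 170) = √137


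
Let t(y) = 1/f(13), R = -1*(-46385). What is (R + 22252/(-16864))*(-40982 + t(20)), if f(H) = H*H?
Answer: -1354395804017329/712504 ≈ -1.9009e+9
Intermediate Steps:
R = 46385
f(H) = H²
t(y) = 1/169 (t(y) = 1/(13²) = 1/169)
(R + 22252/(-16864))*(-40982 + t(20)) = (46385 + 22252/(-16864))*(-40982 + 1/169) = (46385 + 22252*(-1/16864))*(-6925957/169) = (46385 - 5563/4216)*(-6925957/169) = (195553597/4216)*(-6925957/169) = -1354395804017329/712504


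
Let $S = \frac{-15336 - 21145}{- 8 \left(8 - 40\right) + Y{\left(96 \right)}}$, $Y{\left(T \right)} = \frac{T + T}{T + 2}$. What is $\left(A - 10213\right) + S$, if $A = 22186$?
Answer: $\frac{149551151}{12640} \approx 11832.0$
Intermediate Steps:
$Y{\left(T \right)} = \frac{2 T}{2 + T}$
$S = - \frac{1787569}{12640}$ ($S = \frac{-15336 - 21145}{- 8 \left(8 - 40\right) + 2 \cdot 96 \frac{1}{2 + 96}} = - \frac{36481}{\left(-8\right) \left(-32\right) + 2 \cdot 96 \cdot \frac{1}{98}} = - \frac{36481}{256 + 2 \cdot 96 \cdot \frac{1}{98}} = - \frac{36481}{256 + \frac{96}{49}} = - \frac{36481}{\frac{12640}{49}} = \left(-36481\right) \frac{49}{12640} = - \frac{1787569}{12640} \approx -141.42$)
$\left(A - 10213\right) + S = \left(22186 - 10213\right) - \frac{1787569}{12640} = 11973 - \frac{1787569}{12640} = \frac{149551151}{12640}$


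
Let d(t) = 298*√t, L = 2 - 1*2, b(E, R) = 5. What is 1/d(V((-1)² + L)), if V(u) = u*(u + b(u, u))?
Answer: √6/1788 ≈ 0.0013700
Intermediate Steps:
L = 0 (L = 2 - 2 = 0)
V(u) = u*(5 + u) (V(u) = u*(u + 5) = u*(5 + u))
1/d(V((-1)² + L)) = 1/(298*√(((-1)² + 0)*(5 + ((-1)² + 0)))) = 1/(298*√((1 + 0)*(5 + (1 + 0)))) = 1/(298*√(1*(5 + 1))) = 1/(298*√(1*6)) = 1/(298*√6) = √6/1788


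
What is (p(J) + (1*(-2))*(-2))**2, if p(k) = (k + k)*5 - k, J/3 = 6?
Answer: 27556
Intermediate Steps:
J = 18 (J = 3*6 = 18)
p(k) = 9*k (p(k) = (2*k)*5 - k = 10*k - k = 9*k)
(p(J) + (1*(-2))*(-2))**2 = (9*18 + (1*(-2))*(-2))**2 = (162 - 2*(-2))**2 = (162 + 4)**2 = 166**2 = 27556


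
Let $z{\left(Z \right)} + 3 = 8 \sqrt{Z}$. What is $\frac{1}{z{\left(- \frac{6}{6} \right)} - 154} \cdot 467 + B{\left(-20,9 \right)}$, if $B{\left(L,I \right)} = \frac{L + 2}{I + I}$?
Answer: $- \frac{98032}{24713} - \frac{3736 i}{24713} \approx -3.9668 - 0.15118 i$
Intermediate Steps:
$z{\left(Z \right)} = -3 + 8 \sqrt{Z}$
$B{\left(L,I \right)} = \frac{2 + L}{2 I}$
$\frac{1}{z{\left(- \frac{6}{6} \right)} - 154} \cdot 467 + B{\left(-20,9 \right)} = \frac{1}{\left(-3 + 8 \sqrt{- \frac{6}{6}}\right) - 154} \cdot 467 + \frac{2 - 20}{2 \cdot 9} = \frac{1}{\left(-3 + 8 \sqrt{\left(-6\right) \frac{1}{6}}\right) - 154} \cdot 467 + \frac{1}{2} \cdot \frac{1}{9} \left(-18\right) = \frac{1}{\left(-3 + 8 \sqrt{-1}\right) - 154} \cdot 467 - 1 = \frac{1}{\left(-3 + 8 i\right) - 154} \cdot 467 - 1 = \frac{1}{-157 + 8 i} 467 - 1 = \frac{-157 - 8 i}{24713} \cdot 467 - 1 = \frac{467 \left(-157 - 8 i\right)}{24713} - 1 = -1 + \frac{467 \left(-157 - 8 i\right)}{24713}$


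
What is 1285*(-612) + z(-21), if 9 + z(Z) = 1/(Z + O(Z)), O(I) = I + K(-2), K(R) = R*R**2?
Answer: -39321451/50 ≈ -7.8643e+5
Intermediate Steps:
K(R) = R**3
O(I) = -8 + I (O(I) = I + (-2)**3 = I - 8 = -8 + I)
z(Z) = -9 + 1/(-8 + 2*Z) (z(Z) = -9 + 1/(Z + (-8 + Z)) = -9 + 1/(-8 + 2*Z))
1285*(-612) + z(-21) = 1285*(-612) + (73 - 18*(-21))/(2*(-4 - 21)) = -786420 + (1/2)*(73 + 378)/(-25) = -786420 + (1/2)*(-1/25)*451 = -786420 - 451/50 = -39321451/50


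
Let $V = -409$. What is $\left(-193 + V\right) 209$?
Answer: $-125818$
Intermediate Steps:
$\left(-193 + V\right) 209 = \left(-193 - 409\right) 209 = \left(-602\right) 209 = -125818$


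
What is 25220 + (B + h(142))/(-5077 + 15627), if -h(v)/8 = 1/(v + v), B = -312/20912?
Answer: 49381181166003/1958016700 ≈ 25220.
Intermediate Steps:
B = -39/2614 (B = -312*1/20912 = -39/2614 ≈ -0.014920)
h(v) = -4/v (h(v) = -8/(v + v) = -8*1/(2*v) = -4/v)
25220 + (B + h(142))/(-5077 + 15627) = 25220 + (-39/2614 - 4/142)/(-5077 + 15627) = 25220 + (-39/2614 - 4*1/142)/10550 = 25220 + (-39/2614 - 2/71)*(1/10550) = 25220 - 7997/185594*1/10550 = 25220 - 7997/1958016700 = 49381181166003/1958016700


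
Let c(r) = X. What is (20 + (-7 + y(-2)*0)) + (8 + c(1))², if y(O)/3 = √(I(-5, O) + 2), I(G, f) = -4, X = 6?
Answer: 209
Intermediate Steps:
c(r) = 6
y(O) = 3*I*√2 (y(O) = 3*√(-4 + 2) = 3*√(-2) = 3*(I*√2) = 3*I*√2)
(20 + (-7 + y(-2)*0)) + (8 + c(1))² = (20 + (-7 + (3*I*√2)*0)) + (8 + 6)² = (20 + (-7 + 0)) + 14² = (20 - 7) + 196 = 13 + 196 = 209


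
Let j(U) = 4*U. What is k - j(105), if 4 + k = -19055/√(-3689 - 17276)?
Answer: -424 + 3811*I*√20965/4193 ≈ -424.0 + 131.6*I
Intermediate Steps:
k = -4 + 3811*I*√20965/4193 (k = -4 - 19055/√(-3689 - 17276) = -4 - 19055*(-I*√20965/20965) = -4 - (-3811)*I*√20965/4193 = -4 + 3811*I*√20965/4193 ≈ -4.0 + 131.6*I)
k - j(105) = (-4 + 3811*I*√20965/4193) - 4*105 = (-4 + 3811*I*√20965/4193) - 1*420 = (-4 + 3811*I*√20965/4193) - 420 = -424 + 3811*I*√20965/4193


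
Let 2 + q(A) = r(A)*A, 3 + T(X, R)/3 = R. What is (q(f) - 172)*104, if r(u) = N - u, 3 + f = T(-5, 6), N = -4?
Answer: -24336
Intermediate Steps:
T(X, R) = -9 + 3*R
f = 6 (f = -3 + (-9 + 3*6) = -3 + (-9 + 18) = -3 + 9 = 6)
r(u) = -4 - u
q(A) = -2 + A*(-4 - A) (q(A) = -2 + (-4 - A)*A = -2 + A*(-4 - A))
(q(f) - 172)*104 = ((-2 - 1*6*(4 + 6)) - 172)*104 = ((-2 - 1*6*10) - 172)*104 = ((-2 - 60) - 172)*104 = (-62 - 172)*104 = -234*104 = -24336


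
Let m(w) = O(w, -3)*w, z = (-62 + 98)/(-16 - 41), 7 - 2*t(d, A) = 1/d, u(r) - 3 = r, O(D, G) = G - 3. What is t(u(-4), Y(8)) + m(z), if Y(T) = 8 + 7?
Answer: 148/19 ≈ 7.7895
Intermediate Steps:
O(D, G) = -3 + G
Y(T) = 15
u(r) = 3 + r
t(d, A) = 7/2 - 1/(2*d)
z = -12/19 (z = 36/(-57) = 36*(-1/57) = -12/19 ≈ -0.63158)
m(w) = -6*w (m(w) = (-3 - 3)*w = -6*w)
t(u(-4), Y(8)) + m(z) = (-1 + 7*(3 - 4))/(2*(3 - 4)) - 6*(-12/19) = (1/2)*(-1 + 7*(-1))/(-1) + 72/19 = (1/2)*(-1)*(-1 - 7) + 72/19 = (1/2)*(-1)*(-8) + 72/19 = 4 + 72/19 = 148/19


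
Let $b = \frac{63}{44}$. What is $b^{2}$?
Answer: $\frac{3969}{1936} \approx 2.0501$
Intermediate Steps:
$b = \frac{63}{44}$ ($b = 63 \cdot \frac{1}{44} = \frac{63}{44} \approx 1.4318$)
$b^{2} = \left(\frac{63}{44}\right)^{2} = \frac{3969}{1936}$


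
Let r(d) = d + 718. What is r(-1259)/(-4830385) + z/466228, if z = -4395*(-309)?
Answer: 937168675789/321722962540 ≈ 2.9130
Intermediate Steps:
z = 1358055
r(d) = 718 + d
r(-1259)/(-4830385) + z/466228 = (718 - 1259)/(-4830385) + 1358055/466228 = -541*(-1/4830385) + 1358055*(1/466228) = 541/4830385 + 1358055/466228 = 937168675789/321722962540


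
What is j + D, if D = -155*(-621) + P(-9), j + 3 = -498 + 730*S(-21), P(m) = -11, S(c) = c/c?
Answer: 96473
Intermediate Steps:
S(c) = 1
j = 229 (j = -3 + (-498 + 730*1) = -3 + (-498 + 730) = -3 + 232 = 229)
D = 96244 (D = -155*(-621) - 11 = 96255 - 11 = 96244)
j + D = 229 + 96244 = 96473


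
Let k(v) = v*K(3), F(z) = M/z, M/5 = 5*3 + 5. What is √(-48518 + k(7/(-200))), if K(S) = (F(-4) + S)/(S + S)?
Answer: I*√174664338/60 ≈ 220.27*I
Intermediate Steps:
M = 100 (M = 5*(5*3 + 5) = 5*(15 + 5) = 5*20 = 100)
F(z) = 100/z
K(S) = (-25 + S)/(2*S) (K(S) = (100/(-4) + S)/(S + S) = (100*(-¼) + S)/((2*S)) = (-25 + S)*(1/(2*S)) = (-25 + S)/(2*S))
k(v) = -11*v/3 (k(v) = v*((½)*(-25 + 3)/3) = v*((½)*(⅓)*(-22)) = v*(-11/3) = -11*v/3)
√(-48518 + k(7/(-200))) = √(-48518 - 77/(3*(-200))) = √(-48518 - 77*(-1)/(3*200)) = √(-48518 - 11/3*(-7/200)) = √(-48518 + 77/600) = √(-29110723/600) = I*√174664338/60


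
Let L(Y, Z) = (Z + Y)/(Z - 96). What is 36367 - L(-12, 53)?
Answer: 1563822/43 ≈ 36368.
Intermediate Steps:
L(Y, Z) = (Y + Z)/(-96 + Z)
36367 - L(-12, 53) = 36367 - (-12 + 53)/(-96 + 53) = 36367 - 41/(-43) = 36367 - (-1)*41/43 = 36367 - 1*(-41/43) = 36367 + 41/43 = 1563822/43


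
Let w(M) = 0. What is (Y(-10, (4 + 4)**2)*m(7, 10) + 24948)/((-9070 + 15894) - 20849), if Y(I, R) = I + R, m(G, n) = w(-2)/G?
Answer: -756/425 ≈ -1.7788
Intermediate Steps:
m(G, n) = 0 (m(G, n) = 0/G = 0)
(Y(-10, (4 + 4)**2)*m(7, 10) + 24948)/((-9070 + 15894) - 20849) = ((-10 + (4 + 4)**2)*0 + 24948)/((-9070 + 15894) - 20849) = ((-10 + 8**2)*0 + 24948)/(6824 - 20849) = ((-10 + 64)*0 + 24948)/(-14025) = (54*0 + 24948)*(-1/14025) = (0 + 24948)*(-1/14025) = 24948*(-1/14025) = -756/425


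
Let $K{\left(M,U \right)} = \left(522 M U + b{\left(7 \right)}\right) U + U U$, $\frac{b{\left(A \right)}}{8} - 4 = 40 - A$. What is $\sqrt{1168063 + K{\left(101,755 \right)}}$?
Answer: $3 \sqrt{3339424402} \approx 1.7336 \cdot 10^{5}$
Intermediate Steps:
$b{\left(A \right)} = 352 - 8 A$ ($b{\left(A \right)} = 32 + 8 \left(40 - A\right) = 32 - \left(-320 + 8 A\right) = 352 - 8 A$)
$K{\left(M,U \right)} = U^{2} + U \left(296 + 522 M U\right)$ ($K{\left(M,U \right)} = \left(522 M U + \left(352 - 56\right)\right) U + U U = \left(522 M U + \left(352 - 56\right)\right) U + U^{2} = \left(522 M U + 296\right) U + U^{2} = \left(296 + 522 M U\right) U + U^{2} = U \left(296 + 522 M U\right) + U^{2} = U^{2} + U \left(296 + 522 M U\right)$)
$\sqrt{1168063 + K{\left(101,755 \right)}} = \sqrt{1168063 + 755 \left(296 + 755 + 522 \cdot 101 \cdot 755\right)} = \sqrt{1168063 + 755 \left(296 + 755 + 39805110\right)} = \sqrt{1168063 + 755 \cdot 39806161} = \sqrt{1168063 + 30053651555} = \sqrt{30054819618} = 3 \sqrt{3339424402}$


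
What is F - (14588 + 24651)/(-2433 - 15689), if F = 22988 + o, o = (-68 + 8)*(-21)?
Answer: 439461495/18122 ≈ 24250.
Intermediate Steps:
o = 1260 (o = -60*(-21) = 1260)
F = 24248 (F = 22988 + 1260 = 24248)
F - (14588 + 24651)/(-2433 - 15689) = 24248 - (14588 + 24651)/(-2433 - 15689) = 24248 - 39239/(-18122) = 24248 - 39239*(-1)/18122 = 24248 - 1*(-39239/18122) = 24248 + 39239/18122 = 439461495/18122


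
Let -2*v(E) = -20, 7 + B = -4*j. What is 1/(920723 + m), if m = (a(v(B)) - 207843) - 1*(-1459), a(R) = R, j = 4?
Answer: 1/714349 ≈ 1.3999e-6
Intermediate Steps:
B = -23 (B = -7 - 4*4 = -7 - 16 = -23)
v(E) = 10 (v(E) = -½*(-20) = 10)
m = -206374 (m = (10 - 207843) - 1*(-1459) = -207833 + 1459 = -206374)
1/(920723 + m) = 1/(920723 - 206374) = 1/714349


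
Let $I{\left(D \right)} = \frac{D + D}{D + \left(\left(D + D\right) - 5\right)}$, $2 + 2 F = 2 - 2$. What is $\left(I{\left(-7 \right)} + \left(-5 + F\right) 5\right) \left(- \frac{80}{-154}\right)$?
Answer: $- \frac{15320}{1001} \approx -15.305$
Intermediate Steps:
$F = -1$ ($F = -1 + \frac{2 - 2}{2} = -1 + \frac{1}{2} \cdot 0 = -1 + 0 = -1$)
$I{\left(D \right)} = \frac{2 D}{-5 + 3 D}$ ($I{\left(D \right)} = \frac{2 D}{D + \left(2 D - 5\right)} = \frac{2 D}{D + \left(-5 + 2 D\right)} = \frac{2 D}{-5 + 3 D}$)
$\left(I{\left(-7 \right)} + \left(-5 + F\right) 5\right) \left(- \frac{80}{-154}\right) = \left(2 \left(-7\right) \frac{1}{-5 + 3 \left(-7\right)} + \left(-5 - 1\right) 5\right) \left(- \frac{80}{-154}\right) = \left(2 \left(-7\right) \frac{1}{-5 - 21} - 30\right) \left(\left(-80\right) \left(- \frac{1}{154}\right)\right) = \left(2 \left(-7\right) \frac{1}{-26} - 30\right) \frac{40}{77} = \left(2 \left(-7\right) \left(- \frac{1}{26}\right) - 30\right) \frac{40}{77} = \left(\frac{7}{13} - 30\right) \frac{40}{77} = \left(- \frac{383}{13}\right) \frac{40}{77} = - \frac{15320}{1001}$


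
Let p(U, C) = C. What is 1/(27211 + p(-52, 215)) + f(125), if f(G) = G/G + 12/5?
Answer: 466247/137130 ≈ 3.4000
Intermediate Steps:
f(G) = 17/5 (f(G) = 1 + 12*(⅕) = 1 + 12/5 = 17/5)
1/(27211 + p(-52, 215)) + f(125) = 1/(27211 + 215) + 17/5 = 1/27426 + 17/5 = 466247/137130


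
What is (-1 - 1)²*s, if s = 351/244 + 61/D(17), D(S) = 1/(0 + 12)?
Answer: 178959/61 ≈ 2933.8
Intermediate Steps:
D(S) = 1/12
s = 178959/244 (s = 351/244 + 61/(1/12) = 351*(1/244) + 61*12 = 351/244 + 732 = 178959/244 ≈ 733.44)
(-1 - 1)²*s = (-1 - 1)²*(178959/244) = (-2)²*(178959/244) = 4*(178959/244) = 178959/61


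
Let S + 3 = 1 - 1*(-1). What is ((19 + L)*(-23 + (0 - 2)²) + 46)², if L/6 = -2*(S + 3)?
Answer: 19881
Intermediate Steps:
S = -1 (S = -3 + (1 - 1*(-1)) = -3 + (1 + 1) = -3 + 2 = -1)
L = -24 (L = 6*(-2*(-1 + 3)) = 6*(-2*2) = 6*(-4) = -24)
((19 + L)*(-23 + (0 - 2)²) + 46)² = ((19 - 24)*(-23 + (0 - 2)²) + 46)² = (-5*(-23 + (-2)²) + 46)² = (-5*(-23 + 4) + 46)² = (-5*(-19) + 46)² = (95 + 46)² = 141² = 19881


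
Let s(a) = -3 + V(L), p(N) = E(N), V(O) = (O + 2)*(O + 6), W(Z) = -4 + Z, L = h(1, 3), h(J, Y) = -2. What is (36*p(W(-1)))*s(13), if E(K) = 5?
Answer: -540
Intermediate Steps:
L = -2
V(O) = (2 + O)*(6 + O)
p(N) = 5
s(a) = -3 (s(a) = -3 + (12 + (-2)**2 + 8*(-2)) = -3 + (12 + 4 - 16) = -3 + 0 = -3)
(36*p(W(-1)))*s(13) = (36*5)*(-3) = 180*(-3) = -540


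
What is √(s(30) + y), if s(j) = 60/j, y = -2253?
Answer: I*√2251 ≈ 47.445*I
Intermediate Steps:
√(s(30) + y) = √(60/30 - 2253) = √(60*(1/30) - 2253) = √(2 - 2253) = √(-2251) = I*√2251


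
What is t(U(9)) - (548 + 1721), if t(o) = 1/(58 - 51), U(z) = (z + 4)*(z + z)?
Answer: -15882/7 ≈ -2268.9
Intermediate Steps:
U(z) = 2*z*(4 + z) (U(z) = (4 + z)*(2*z) = 2*z*(4 + z))
t(o) = ⅐ (t(o) = 1/7 = ⅐)
t(U(9)) - (548 + 1721) = ⅐ - (548 + 1721) = ⅐ - 1*2269 = ⅐ - 2269 = -15882/7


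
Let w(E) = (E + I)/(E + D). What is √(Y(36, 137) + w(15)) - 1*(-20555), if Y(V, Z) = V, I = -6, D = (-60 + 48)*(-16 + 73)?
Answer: 20555 + 5*√71583/223 ≈ 20561.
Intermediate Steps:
D = -684 (D = -12*57 = -684)
w(E) = (-6 + E)/(-684 + E) (w(E) = (E - 6)/(E - 684) = (-6 + E)/(-684 + E))
√(Y(36, 137) + w(15)) - 1*(-20555) = √(36 + (-6 + 15)/(-684 + 15)) - 1*(-20555) = √(36 + 9/(-669)) + 20555 = √(36 - 1/669*9) + 20555 = √(36 - 3/223) + 20555 = √(8025/223) + 20555 = 5*√71583/223 + 20555 = 20555 + 5*√71583/223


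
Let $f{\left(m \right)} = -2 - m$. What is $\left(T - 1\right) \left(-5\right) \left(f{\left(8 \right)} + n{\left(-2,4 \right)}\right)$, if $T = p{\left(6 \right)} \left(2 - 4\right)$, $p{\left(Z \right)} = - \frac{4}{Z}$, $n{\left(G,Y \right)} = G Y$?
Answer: $30$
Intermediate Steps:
$T = \frac{4}{3}$ ($T = - \frac{4}{6} \left(2 - 4\right) = \left(-4\right) \frac{1}{6} \left(-2\right) = \left(- \frac{2}{3}\right) \left(-2\right) = \frac{4}{3} \approx 1.3333$)
$\left(T - 1\right) \left(-5\right) \left(f{\left(8 \right)} + n{\left(-2,4 \right)}\right) = \left(\frac{4}{3} - 1\right) \left(-5\right) \left(\left(-2 - 8\right) - 8\right) = \frac{1}{3} \left(-5\right) \left(\left(-2 - 8\right) - 8\right) = - \frac{5 \left(-10 - 8\right)}{3} = \left(- \frac{5}{3}\right) \left(-18\right) = 30$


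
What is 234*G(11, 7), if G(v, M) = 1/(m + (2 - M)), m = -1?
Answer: -39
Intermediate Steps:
G(v, M) = 1/(1 - M) (G(v, M) = 1/(-1 + (2 - M)) = 1/(1 - M))
234*G(11, 7) = 234*(-1/(-1 + 7)) = 234*(-1/6) = -39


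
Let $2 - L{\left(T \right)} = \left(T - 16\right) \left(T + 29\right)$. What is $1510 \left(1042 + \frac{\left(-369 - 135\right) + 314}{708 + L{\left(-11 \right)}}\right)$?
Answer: $\frac{470380855}{299} \approx 1.5732 \cdot 10^{6}$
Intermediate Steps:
$L{\left(T \right)} = 2 - \left(-16 + T\right) \left(29 + T\right)$ ($L{\left(T \right)} = 2 - \left(T - 16\right) \left(T + 29\right) = 2 - \left(-16 + T\right) \left(29 + T\right)$)
$1510 \left(1042 + \frac{\left(-369 - 135\right) + 314}{708 + L{\left(-11 \right)}}\right) = 1510 \left(1042 + \frac{\left(-369 - 135\right) + 314}{708 - -488}\right) = 1510 \left(1042 + \frac{\left(-369 - 135\right) + 314}{708 + \left(466 - 121 + 143\right)}\right) = 1510 \left(1042 + \frac{-504 + 314}{708 + \left(466 - 121 + 143\right)}\right) = 1510 \left(1042 - \frac{190}{708 + 488}\right) = 1510 \left(1042 - \frac{190}{1196}\right) = 1510 \left(1042 - \frac{95}{598}\right) = 1510 \cdot \frac{623021}{598} = \frac{470380855}{299}$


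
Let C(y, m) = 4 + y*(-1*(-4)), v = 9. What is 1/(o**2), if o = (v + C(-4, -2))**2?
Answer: 1/81 ≈ 0.012346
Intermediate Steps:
C(y, m) = 4 + 4*y (C(y, m) = 4 + y*4 = 4 + 4*y)
o = 9 (o = (9 + (4 + 4*(-4)))**2 = (9 + (4 - 16))**2 = (9 - 12)**2 = (-3)**2 = 9)
1/(o**2) = 1/(9**2) = 1/81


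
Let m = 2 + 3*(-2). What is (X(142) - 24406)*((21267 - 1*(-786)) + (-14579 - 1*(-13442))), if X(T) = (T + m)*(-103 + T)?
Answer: -397905984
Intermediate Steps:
m = -4 (m = 2 - 6 = -4)
X(T) = (-103 + T)*(-4 + T) (X(T) = (T - 4)*(-103 + T) = (-4 + T)*(-103 + T) = (-103 + T)*(-4 + T))
(X(142) - 24406)*((21267 - 1*(-786)) + (-14579 - 1*(-13442))) = ((412 + 142**2 - 107*142) - 24406)*((21267 - 1*(-786)) + (-14579 - 1*(-13442))) = ((412 + 20164 - 15194) - 24406)*((21267 + 786) + (-14579 + 13442)) = (5382 - 24406)*(22053 - 1137) = -19024*20916 = -397905984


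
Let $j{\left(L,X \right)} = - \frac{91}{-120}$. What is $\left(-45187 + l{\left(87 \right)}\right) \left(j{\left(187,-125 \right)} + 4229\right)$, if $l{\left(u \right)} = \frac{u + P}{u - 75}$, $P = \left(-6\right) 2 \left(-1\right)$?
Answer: $- \frac{18345138653}{96} \approx -1.911 \cdot 10^{8}$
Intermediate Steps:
$j{\left(L,X \right)} = \frac{91}{120}$ ($j{\left(L,X \right)} = \left(-91\right) \left(- \frac{1}{120}\right) = \frac{91}{120}$)
$P = 12$ ($P = \left(-12\right) \left(-1\right) = 12$)
$l{\left(u \right)} = \frac{12 + u}{-75 + u}$ ($l{\left(u \right)} = \frac{u + 12}{u - 75} = \frac{12 + u}{-75 + u}$)
$\left(-45187 + l{\left(87 \right)}\right) \left(j{\left(187,-125 \right)} + 4229\right) = \left(-45187 + \frac{12 + 87}{-75 + 87}\right) \left(\frac{91}{120} + 4229\right) = \left(-45187 + \frac{1}{12} \cdot 99\right) \frac{507571}{120} = \left(-45187 + \frac{33}{4}\right) \frac{507571}{120} = \left(- \frac{180715}{4}\right) \frac{507571}{120} = - \frac{18345138653}{96}$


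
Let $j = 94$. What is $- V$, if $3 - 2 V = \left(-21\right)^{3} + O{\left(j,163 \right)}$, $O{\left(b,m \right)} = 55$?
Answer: $- \frac{9209}{2} \approx -4604.5$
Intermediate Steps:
$V = \frac{9209}{2}$ ($V = \frac{3}{2} - \frac{\left(-21\right)^{3} + 55}{2} = \frac{3}{2} - \frac{-9261 + 55}{2} = \frac{3}{2} - -4603 = \frac{3}{2} + 4603 = \frac{9209}{2} \approx 4604.5$)
$- V = \left(-1\right) \frac{9209}{2} = - \frac{9209}{2}$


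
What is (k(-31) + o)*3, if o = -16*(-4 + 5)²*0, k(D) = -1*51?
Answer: -153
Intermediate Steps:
k(D) = -51
o = 0 (o = -16*1²*0 = -16*1*0 = -16*0 = 0)
(k(-31) + o)*3 = (-51 + 0)*3 = -51*3 = -153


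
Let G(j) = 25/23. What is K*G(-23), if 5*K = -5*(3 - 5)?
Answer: 50/23 ≈ 2.1739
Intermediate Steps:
G(j) = 25/23 (G(j) = 25*(1/23) = 25/23)
K = 2 (K = (-5*(3 - 5))/5 = (-5*(-2))/5 = (1/5)*10 = 2)
K*G(-23) = 2*(25/23) = 50/23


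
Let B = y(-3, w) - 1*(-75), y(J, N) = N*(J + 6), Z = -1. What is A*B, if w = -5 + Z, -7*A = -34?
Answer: 1938/7 ≈ 276.86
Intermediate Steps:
A = 34/7 (A = -⅐*(-34) = 34/7 ≈ 4.8571)
w = -6 (w = -5 - 1 = -6)
y(J, N) = N*(6 + J)
B = 57 (B = -6*(6 - 3) - 1*(-75) = -6*3 + 75 = -18 + 75 = 57)
A*B = (34/7)*57 = 1938/7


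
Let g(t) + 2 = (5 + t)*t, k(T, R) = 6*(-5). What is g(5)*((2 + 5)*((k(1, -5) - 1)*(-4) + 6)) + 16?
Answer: 43696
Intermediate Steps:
k(T, R) = -30
g(t) = -2 + t*(5 + t) (g(t) = -2 + (5 + t)*t = -2 + t*(5 + t))
g(5)*((2 + 5)*((k(1, -5) - 1)*(-4) + 6)) + 16 = (-2 + 5² + 5*5)*((2 + 5)*((-30 - 1)*(-4) + 6)) + 16 = (-2 + 25 + 25)*(7*(-31*(-4) + 6)) + 16 = 48*(7*(124 + 6)) + 16 = 48*(7*130) + 16 = 48*910 + 16 = 43680 + 16 = 43696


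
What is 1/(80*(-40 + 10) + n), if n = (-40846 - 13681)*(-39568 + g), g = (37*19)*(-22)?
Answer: 1/3000836518 ≈ 3.3324e-10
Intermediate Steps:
g = -15466 (g = 703*(-22) = -15466)
n = 3000838918 (n = (-40846 - 13681)*(-39568 - 15466) = -54527*(-55034) = 3000838918)
1/(80*(-40 + 10) + n) = 1/(80*(-40 + 10) + 3000838918) = 1/(80*(-30) + 3000838918) = 1/(-2400 + 3000838918) = 1/3000836518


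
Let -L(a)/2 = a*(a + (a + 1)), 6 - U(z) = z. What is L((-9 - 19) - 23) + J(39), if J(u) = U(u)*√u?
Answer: -10302 - 33*√39 ≈ -10508.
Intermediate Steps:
U(z) = 6 - z
L(a) = -2*a*(1 + 2*a) (L(a) = -2*a*(a + (a + 1)) = -2*a*(a + (1 + a)) = -2*a*(1 + 2*a))
J(u) = √u*(6 - u) (J(u) = (6 - u)*√u = √u*(6 - u))
L((-9 - 19) - 23) + J(39) = -2*((-9 - 19) - 23)*(1 + 2*((-9 - 19) - 23)) + √39*(6 - 1*39) = -2*(-28 - 23)*(1 + 2*(-28 - 23)) + √39*(6 - 39) = -2*(-51)*(1 + 2*(-51)) + √39*(-33) = -2*(-51)*(1 - 102) - 33*√39 = -2*(-51)*(-101) - 33*√39 = -10302 - 33*√39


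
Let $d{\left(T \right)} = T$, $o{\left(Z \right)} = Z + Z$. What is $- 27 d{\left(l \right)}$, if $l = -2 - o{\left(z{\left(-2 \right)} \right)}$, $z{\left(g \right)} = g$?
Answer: $-54$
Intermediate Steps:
$o{\left(Z \right)} = 2 Z$
$l = 2$ ($l = -2 - 2 \left(-2\right) = -2 - -4 = -2 + 4 = 2$)
$- 27 d{\left(l \right)} = \left(-27\right) 2 = -54$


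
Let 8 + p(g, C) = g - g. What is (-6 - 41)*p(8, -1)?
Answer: 376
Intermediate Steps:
p(g, C) = -8 (p(g, C) = -8 + (g - g) = -8 + 0 = -8)
(-6 - 41)*p(8, -1) = (-6 - 41)*(-8) = -47*(-8) = 376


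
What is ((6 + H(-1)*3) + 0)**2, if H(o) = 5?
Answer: 441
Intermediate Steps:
((6 + H(-1)*3) + 0)**2 = ((6 + 5*3) + 0)**2 = ((6 + 15) + 0)**2 = (21 + 0)**2 = 21**2 = 441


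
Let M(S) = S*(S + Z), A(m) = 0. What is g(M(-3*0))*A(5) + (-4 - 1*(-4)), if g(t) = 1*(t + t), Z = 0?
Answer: 0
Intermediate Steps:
M(S) = S**2 (M(S) = S*(S + 0) = S*S = S**2)
g(t) = 2*t (g(t) = 1*(2*t) = 2*t)
g(M(-3*0))*A(5) + (-4 - 1*(-4)) = (2*(-3*0)**2)*0 + (-4 - 1*(-4)) = (2*0**2)*0 + (-4 + 4) = (2*0)*0 + 0 = 0*0 + 0 = 0 + 0 = 0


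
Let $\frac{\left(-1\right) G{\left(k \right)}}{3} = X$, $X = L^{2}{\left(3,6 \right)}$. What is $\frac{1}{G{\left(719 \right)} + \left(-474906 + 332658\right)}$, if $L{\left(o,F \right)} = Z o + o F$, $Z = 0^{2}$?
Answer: $- \frac{1}{143220} \approx -6.9823 \cdot 10^{-6}$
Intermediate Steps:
$Z = 0$
$L{\left(o,F \right)} = F o$ ($L{\left(o,F \right)} = 0 o + o F = 0 + F o = F o$)
$X = 324$ ($X = \left(6 \cdot 3\right)^{2} = 18^{2} = 324$)
$G{\left(k \right)} = -972$ ($G{\left(k \right)} = \left(-3\right) 324 = -972$)
$\frac{1}{G{\left(719 \right)} + \left(-474906 + 332658\right)} = \frac{1}{-972 + \left(-474906 + 332658\right)} = \frac{1}{-972 - 142248} = \frac{1}{-143220} = - \frac{1}{143220}$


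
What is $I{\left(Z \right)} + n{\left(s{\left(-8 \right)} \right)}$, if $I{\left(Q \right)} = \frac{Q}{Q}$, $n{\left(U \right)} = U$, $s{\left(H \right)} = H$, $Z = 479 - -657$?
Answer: $-7$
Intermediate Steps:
$Z = 1136$ ($Z = 479 + 657 = 1136$)
$I{\left(Q \right)} = 1$
$I{\left(Z \right)} + n{\left(s{\left(-8 \right)} \right)} = 1 - 8 = -7$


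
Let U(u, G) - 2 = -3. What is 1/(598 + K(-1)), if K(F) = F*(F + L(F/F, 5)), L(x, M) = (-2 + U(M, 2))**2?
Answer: 1/590 ≈ 0.0016949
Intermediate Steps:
U(u, G) = -1 (U(u, G) = 2 - 3 = -1)
L(x, M) = 9 (L(x, M) = (-2 - 1)**2 = (-3)**2 = 9)
K(F) = F*(9 + F) (K(F) = F*(F + 9) = F*(9 + F))
1/(598 + K(-1)) = 1/(598 - (9 - 1)) = 1/(598 - 1*8) = 1/(598 - 8) = 1/590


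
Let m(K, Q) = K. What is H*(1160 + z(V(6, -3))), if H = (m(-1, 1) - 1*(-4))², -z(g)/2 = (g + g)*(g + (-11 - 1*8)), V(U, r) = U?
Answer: 13248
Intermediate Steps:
z(g) = -4*g*(-19 + g) (z(g) = -2*(g + g)*(g + (-11 - 1*8)) = -2*2*g*(g + (-11 - 8)) = -2*2*g*(g - 19) = -2*2*g*(-19 + g) = -4*g*(-19 + g))
H = 9 (H = (-1 - 1*(-4))² = (-1 + 4)² = 3² = 9)
H*(1160 + z(V(6, -3))) = 9*(1160 + 4*6*(19 - 1*6)) = 9*(1160 + 4*6*(19 - 6)) = 9*(1160 + 4*6*13) = 9*(1160 + 312) = 9*1472 = 13248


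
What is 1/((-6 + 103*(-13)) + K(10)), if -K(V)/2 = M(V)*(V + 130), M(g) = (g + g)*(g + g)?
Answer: -1/113345 ≈ -8.8226e-6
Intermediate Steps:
M(g) = 4*g**2 (M(g) = (2*g)*(2*g) = 4*g**2)
K(V) = -8*V**2*(130 + V) (K(V) = -2*4*V**2*(V + 130) = -2*4*V**2*(130 + V) = -8*V**2*(130 + V))
1/((-6 + 103*(-13)) + K(10)) = 1/((-6 + 103*(-13)) + 8*10**2*(-130 - 1*10)) = 1/((-6 - 1339) + 8*100*(-130 - 10)) = 1/(-1345 + 8*100*(-140)) = 1/(-1345 - 112000) = 1/(-113345) = -1/113345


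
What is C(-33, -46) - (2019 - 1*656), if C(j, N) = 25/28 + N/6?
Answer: -115061/84 ≈ -1369.8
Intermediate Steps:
C(j, N) = 25/28 + N/6 (C(j, N) = 25*(1/28) + N*(1/6) = 25/28 + N/6)
C(-33, -46) - (2019 - 1*656) = (25/28 + (1/6)*(-46)) - (2019 - 1*656) = (25/28 - 23/3) - (2019 - 656) = -569/84 - 1*1363 = -569/84 - 1363 = -115061/84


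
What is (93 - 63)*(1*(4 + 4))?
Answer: 240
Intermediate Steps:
(93 - 63)*(1*(4 + 4)) = 30*(1*8) = 30*8 = 240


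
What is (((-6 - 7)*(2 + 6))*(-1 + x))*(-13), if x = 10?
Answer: 12168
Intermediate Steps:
(((-6 - 7)*(2 + 6))*(-1 + x))*(-13) = (((-6 - 7)*(2 + 6))*(-1 + 10))*(-13) = (-13*8*9)*(-13) = -104*9*(-13) = -936*(-13) = 12168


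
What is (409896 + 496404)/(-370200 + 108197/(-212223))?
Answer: -192337704900/78565062797 ≈ -2.4481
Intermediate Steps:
(409896 + 496404)/(-370200 + 108197/(-212223)) = 906300/(-370200 + 108197*(-1/212223)) = 906300/(-370200 - 108197/212223) = 906300/(-78565062797/212223) = 906300*(-212223/78565062797) = -192337704900/78565062797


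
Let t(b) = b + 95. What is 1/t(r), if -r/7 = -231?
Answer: 1/1712 ≈ 0.00058411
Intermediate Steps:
r = 1617 (r = -7*(-231) = 1617)
t(b) = 95 + b
1/t(r) = 1/(95 + 1617) = 1/1712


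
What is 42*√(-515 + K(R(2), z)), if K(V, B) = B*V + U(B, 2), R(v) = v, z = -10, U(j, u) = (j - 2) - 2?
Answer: 126*I*√61 ≈ 984.09*I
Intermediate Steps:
U(j, u) = -4 + j (U(j, u) = (-2 + j) - 2 = -4 + j)
K(V, B) = -4 + B + B*V (K(V, B) = B*V + (-4 + B) = -4 + B + B*V)
42*√(-515 + K(R(2), z)) = 42*√(-515 + (-4 - 10 - 10*2)) = 42*√(-515 + (-4 - 10 - 20)) = 42*√(-515 - 34) = 42*√(-549) = 42*(3*I*√61) = 126*I*√61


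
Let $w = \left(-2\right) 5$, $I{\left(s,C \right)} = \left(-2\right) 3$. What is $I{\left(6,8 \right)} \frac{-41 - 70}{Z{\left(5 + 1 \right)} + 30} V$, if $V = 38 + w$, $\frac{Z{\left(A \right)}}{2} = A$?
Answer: $444$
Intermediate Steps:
$I{\left(s,C \right)} = -6$
$Z{\left(A \right)} = 2 A$
$w = -10$
$V = 28$ ($V = 38 - 10 = 28$)
$I{\left(6,8 \right)} \frac{-41 - 70}{Z{\left(5 + 1 \right)} + 30} V = - 6 \frac{-41 - 70}{2 \left(5 + 1\right) + 30} \cdot 28 = - 6 \left(- \frac{111}{2 \cdot 6 + 30}\right) 28 = - 6 \left(- \frac{111}{12 + 30}\right) 28 = - 6 \left(- \frac{111}{42}\right) 28 = - 6 \left(\left(-111\right) \frac{1}{42}\right) 28 = \left(-6\right) \left(- \frac{37}{14}\right) 28 = \frac{111}{7} \cdot 28 = 444$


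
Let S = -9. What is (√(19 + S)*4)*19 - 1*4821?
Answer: -4821 + 76*√10 ≈ -4580.7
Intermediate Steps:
(√(19 + S)*4)*19 - 1*4821 = (√(19 - 9)*4)*19 - 1*4821 = (√10*4)*19 - 4821 = (4*√10)*19 - 4821 = 76*√10 - 4821 = -4821 + 76*√10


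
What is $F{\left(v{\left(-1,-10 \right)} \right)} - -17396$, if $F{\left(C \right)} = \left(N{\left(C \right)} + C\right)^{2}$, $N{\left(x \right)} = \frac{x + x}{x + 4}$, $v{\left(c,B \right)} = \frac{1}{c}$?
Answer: $\frac{156589}{9} \approx 17399.0$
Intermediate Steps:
$N{\left(x \right)} = \frac{2 x}{4 + x}$
$F{\left(C \right)} = \left(C + \frac{2 C}{4 + C}\right)^{2}$ ($F{\left(C \right)} = \left(\frac{2 C}{4 + C} + C\right)^{2} = \left(C + \frac{2 C}{4 + C}\right)^{2}$)
$F{\left(v{\left(-1,-10 \right)} \right)} - -17396 = \frac{\left(\frac{1}{-1}\right)^{2} \left(6 + \frac{1}{-1}\right)^{2}}{\left(4 + \frac{1}{-1}\right)^{2}} - -17396 = \frac{\left(-1\right)^{2} \left(6 - 1\right)^{2}}{\left(4 - 1\right)^{2}} + 17396 = 1 \cdot \frac{1}{9} \cdot 5^{2} + 17396 = 1 \cdot \frac{1}{9} \cdot 25 + 17396 = \frac{25}{9} + 17396 = \frac{156589}{9}$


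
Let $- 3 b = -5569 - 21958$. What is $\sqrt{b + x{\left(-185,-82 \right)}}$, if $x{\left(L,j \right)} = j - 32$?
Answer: $\frac{\sqrt{81555}}{3} \approx 95.193$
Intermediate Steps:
$b = \frac{27527}{3}$ ($b = - \frac{-5569 - 21958}{3} = \left(- \frac{1}{3}\right) \left(-27527\right) = \frac{27527}{3} \approx 9175.7$)
$x{\left(L,j \right)} = -32 + j$ ($x{\left(L,j \right)} = j - 32 = -32 + j$)
$\sqrt{b + x{\left(-185,-82 \right)}} = \sqrt{\frac{27527}{3} - 114} = \sqrt{\frac{27185}{3}} = \frac{\sqrt{81555}}{3}$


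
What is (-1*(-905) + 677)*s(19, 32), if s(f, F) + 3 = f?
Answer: 25312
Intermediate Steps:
s(f, F) = -3 + f
(-1*(-905) + 677)*s(19, 32) = (-1*(-905) + 677)*(-3 + 19) = (905 + 677)*16 = 1582*16 = 25312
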